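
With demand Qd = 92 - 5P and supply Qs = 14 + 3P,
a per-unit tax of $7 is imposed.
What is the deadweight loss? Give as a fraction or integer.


Pre-tax equilibrium quantity: Q* = 173/4
Post-tax equilibrium quantity: Q_tax = 241/8
Reduction in quantity: Q* - Q_tax = 105/8
DWL = (1/2) * tax * (Q* - Q_tax)
DWL = (1/2) * 7 * 105/8 = 735/16

735/16


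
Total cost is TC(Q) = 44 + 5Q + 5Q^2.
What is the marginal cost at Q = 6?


MC = dTC/dQ = 5 + 2*5*Q
At Q = 6:
MC = 5 + 10*6
MC = 5 + 60 = 65

65


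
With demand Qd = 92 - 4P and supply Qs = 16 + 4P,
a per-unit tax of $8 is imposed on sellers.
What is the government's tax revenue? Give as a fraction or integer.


With tax on sellers, new supply: Qs' = 16 + 4(P - 8)
= 4P - 16
New equilibrium quantity:
Q_new = 38
Tax revenue = tax * Q_new = 8 * 38 = 304

304


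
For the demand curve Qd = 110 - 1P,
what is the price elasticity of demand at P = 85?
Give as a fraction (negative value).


dQ/dP = -1
At P = 85: Q = 110 - 1*85 = 25
E = (dQ/dP)(P/Q) = (-1)(85/25) = -17/5

-17/5


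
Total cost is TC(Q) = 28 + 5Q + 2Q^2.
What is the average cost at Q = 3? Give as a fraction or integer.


TC(3) = 28 + 5*3 + 2*3^2
TC(3) = 28 + 15 + 18 = 61
AC = TC/Q = 61/3 = 61/3

61/3


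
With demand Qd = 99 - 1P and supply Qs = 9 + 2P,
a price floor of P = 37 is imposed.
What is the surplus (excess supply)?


At P = 37:
Qd = 99 - 1*37 = 62
Qs = 9 + 2*37 = 83
Surplus = Qs - Qd = 83 - 62 = 21

21


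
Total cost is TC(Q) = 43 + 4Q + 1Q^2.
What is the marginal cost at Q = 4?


MC = dTC/dQ = 4 + 2*1*Q
At Q = 4:
MC = 4 + 2*4
MC = 4 + 8 = 12

12


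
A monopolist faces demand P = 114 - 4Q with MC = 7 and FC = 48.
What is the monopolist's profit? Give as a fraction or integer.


MR = MC: 114 - 8Q = 7
Q* = 107/8
P* = 114 - 4*107/8 = 121/2
Profit = (P* - MC)*Q* - FC
= (121/2 - 7)*107/8 - 48
= 107/2*107/8 - 48
= 11449/16 - 48 = 10681/16

10681/16


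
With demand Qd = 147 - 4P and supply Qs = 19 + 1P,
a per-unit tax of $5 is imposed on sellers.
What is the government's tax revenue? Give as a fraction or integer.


With tax on sellers, new supply: Qs' = 19 + 1(P - 5)
= 14 + 1P
New equilibrium quantity:
Q_new = 203/5
Tax revenue = tax * Q_new = 5 * 203/5 = 203

203


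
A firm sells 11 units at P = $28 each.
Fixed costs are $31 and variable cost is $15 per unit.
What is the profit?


Total Revenue = P * Q = 28 * 11 = $308
Total Cost = FC + VC*Q = 31 + 15*11 = $196
Profit = TR - TC = 308 - 196 = $112

$112


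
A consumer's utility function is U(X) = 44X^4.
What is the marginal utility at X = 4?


MU = dU/dX = 44*4*X^(4-1)
MU = 176*X^3
At X = 4:
MU = 176 * 4^3
MU = 176 * 64 = 11264

11264


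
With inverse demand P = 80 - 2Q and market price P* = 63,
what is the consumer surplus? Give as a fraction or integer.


Maximum willingness to pay (at Q=0): P_max = 80
Quantity demanded at P* = 63:
Q* = (80 - 63)/2 = 17/2
CS = (1/2) * Q* * (P_max - P*)
CS = (1/2) * 17/2 * (80 - 63)
CS = (1/2) * 17/2 * 17 = 289/4

289/4


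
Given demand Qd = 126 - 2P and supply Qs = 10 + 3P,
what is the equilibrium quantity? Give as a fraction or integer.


First find equilibrium price:
126 - 2P = 10 + 3P
P* = 116/5 = 116/5
Then substitute into demand:
Q* = 126 - 2 * 116/5 = 398/5

398/5


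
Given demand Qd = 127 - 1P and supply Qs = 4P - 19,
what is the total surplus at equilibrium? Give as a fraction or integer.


Find equilibrium: 127 - 1P = 4P - 19
127 + 19 = 5P
P* = 146/5 = 146/5
Q* = 4*146/5 - 19 = 489/5
Inverse demand: P = 127 - Q/1, so P_max = 127
Inverse supply: P = 19/4 + Q/4, so P_min = 19/4
CS = (1/2) * 489/5 * (127 - 146/5) = 239121/50
PS = (1/2) * 489/5 * (146/5 - 19/4) = 239121/200
TS = CS + PS = 239121/50 + 239121/200 = 239121/40

239121/40


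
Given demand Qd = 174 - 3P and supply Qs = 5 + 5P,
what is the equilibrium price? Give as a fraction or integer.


At equilibrium, Qd = Qs.
174 - 3P = 5 + 5P
174 - 5 = 3P + 5P
169 = 8P
P* = 169/8 = 169/8

169/8


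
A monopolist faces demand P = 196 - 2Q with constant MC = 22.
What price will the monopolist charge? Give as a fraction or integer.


MR = 196 - 4Q
Set MR = MC: 196 - 4Q = 22
Q* = 87/2
Substitute into demand:
P* = 196 - 2*87/2 = 109

109


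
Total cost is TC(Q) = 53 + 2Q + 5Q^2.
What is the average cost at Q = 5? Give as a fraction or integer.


TC(5) = 53 + 2*5 + 5*5^2
TC(5) = 53 + 10 + 125 = 188
AC = TC/Q = 188/5 = 188/5

188/5


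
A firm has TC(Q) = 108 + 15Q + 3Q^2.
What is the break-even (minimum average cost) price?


AC(Q) = 108/Q + 15 + 3Q
To minimize: dAC/dQ = -108/Q^2 + 3 = 0
Q^2 = 108/3 = 36
Q* = 6
Min AC = 108/6 + 15 + 3*6
Min AC = 18 + 15 + 18 = 51

51


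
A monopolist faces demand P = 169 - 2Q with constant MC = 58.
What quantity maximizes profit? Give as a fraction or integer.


TR = P*Q = (169 - 2Q)Q = 169Q - 2Q^2
MR = dTR/dQ = 169 - 4Q
Set MR = MC:
169 - 4Q = 58
111 = 4Q
Q* = 111/4 = 111/4

111/4


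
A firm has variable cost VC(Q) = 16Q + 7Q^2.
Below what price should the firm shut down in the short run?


AVC(Q) = VC(Q)/Q = 16 + 7Q
AVC is increasing in Q, so minimum AVC is at Q -> 0+.
Min AVC = 16
The firm should shut down if P < 16.

16


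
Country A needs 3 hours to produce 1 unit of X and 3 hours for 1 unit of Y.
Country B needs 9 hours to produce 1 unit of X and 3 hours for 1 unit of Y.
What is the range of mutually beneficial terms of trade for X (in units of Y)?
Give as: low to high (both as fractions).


Opportunity cost of X for Country A = hours_X / hours_Y = 3/3 = 1 units of Y
Opportunity cost of X for Country B = hours_X / hours_Y = 9/3 = 3 units of Y
Terms of trade must be between the two opportunity costs.
Range: 1 to 3

1 to 3


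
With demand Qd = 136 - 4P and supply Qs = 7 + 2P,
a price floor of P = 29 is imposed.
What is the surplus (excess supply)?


At P = 29:
Qd = 136 - 4*29 = 20
Qs = 7 + 2*29 = 65
Surplus = Qs - Qd = 65 - 20 = 45

45


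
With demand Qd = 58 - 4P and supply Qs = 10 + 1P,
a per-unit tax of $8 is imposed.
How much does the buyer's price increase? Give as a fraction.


With a per-unit tax, the buyer's price increase depends on relative slopes.
Supply slope: d = 1, Demand slope: b = 4
Buyer's price increase = d * tax / (b + d)
= 1 * 8 / (4 + 1)
= 8 / 5 = 8/5

8/5


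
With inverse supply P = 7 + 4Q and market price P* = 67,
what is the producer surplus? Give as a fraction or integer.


Minimum supply price (at Q=0): P_min = 7
Quantity supplied at P* = 67:
Q* = (67 - 7)/4 = 15
PS = (1/2) * Q* * (P* - P_min)
PS = (1/2) * 15 * (67 - 7)
PS = (1/2) * 15 * 60 = 450

450


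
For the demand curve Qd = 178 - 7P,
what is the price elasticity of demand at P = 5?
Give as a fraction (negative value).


dQ/dP = -7
At P = 5: Q = 178 - 7*5 = 143
E = (dQ/dP)(P/Q) = (-7)(5/143) = -35/143

-35/143


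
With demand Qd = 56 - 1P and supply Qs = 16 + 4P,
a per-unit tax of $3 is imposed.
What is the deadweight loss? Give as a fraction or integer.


Pre-tax equilibrium quantity: Q* = 48
Post-tax equilibrium quantity: Q_tax = 228/5
Reduction in quantity: Q* - Q_tax = 12/5
DWL = (1/2) * tax * (Q* - Q_tax)
DWL = (1/2) * 3 * 12/5 = 18/5

18/5


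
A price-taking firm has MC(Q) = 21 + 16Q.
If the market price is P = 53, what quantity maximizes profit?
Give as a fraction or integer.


In perfect competition, profit is maximized where P = MC.
53 = 21 + 16Q
32 = 16Q
Q* = 32/16 = 2

2


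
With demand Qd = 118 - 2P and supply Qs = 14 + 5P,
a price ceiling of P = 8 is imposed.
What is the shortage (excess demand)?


At P = 8:
Qd = 118 - 2*8 = 102
Qs = 14 + 5*8 = 54
Shortage = Qd - Qs = 102 - 54 = 48

48


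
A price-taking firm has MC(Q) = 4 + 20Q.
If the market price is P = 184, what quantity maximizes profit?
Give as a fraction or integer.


In perfect competition, profit is maximized where P = MC.
184 = 4 + 20Q
180 = 20Q
Q* = 180/20 = 9

9


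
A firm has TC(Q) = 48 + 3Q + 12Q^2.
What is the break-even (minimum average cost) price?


AC(Q) = 48/Q + 3 + 12Q
To minimize: dAC/dQ = -48/Q^2 + 12 = 0
Q^2 = 48/12 = 4
Q* = 2
Min AC = 48/2 + 3 + 12*2
Min AC = 24 + 3 + 24 = 51

51


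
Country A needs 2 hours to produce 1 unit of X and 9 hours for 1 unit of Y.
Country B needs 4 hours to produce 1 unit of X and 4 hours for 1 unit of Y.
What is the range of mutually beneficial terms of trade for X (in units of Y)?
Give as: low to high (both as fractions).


Opportunity cost of X for Country A = hours_X / hours_Y = 2/9 = 2/9 units of Y
Opportunity cost of X for Country B = hours_X / hours_Y = 4/4 = 1 units of Y
Terms of trade must be between the two opportunity costs.
Range: 2/9 to 1

2/9 to 1


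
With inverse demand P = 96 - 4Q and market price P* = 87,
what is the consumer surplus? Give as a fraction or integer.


Maximum willingness to pay (at Q=0): P_max = 96
Quantity demanded at P* = 87:
Q* = (96 - 87)/4 = 9/4
CS = (1/2) * Q* * (P_max - P*)
CS = (1/2) * 9/4 * (96 - 87)
CS = (1/2) * 9/4 * 9 = 81/8

81/8


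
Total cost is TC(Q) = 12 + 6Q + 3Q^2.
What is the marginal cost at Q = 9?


MC = dTC/dQ = 6 + 2*3*Q
At Q = 9:
MC = 6 + 6*9
MC = 6 + 54 = 60

60


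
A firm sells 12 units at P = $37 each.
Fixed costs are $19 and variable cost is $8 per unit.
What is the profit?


Total Revenue = P * Q = 37 * 12 = $444
Total Cost = FC + VC*Q = 19 + 8*12 = $115
Profit = TR - TC = 444 - 115 = $329

$329


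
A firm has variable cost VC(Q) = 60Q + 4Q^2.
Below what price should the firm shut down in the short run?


AVC(Q) = VC(Q)/Q = 60 + 4Q
AVC is increasing in Q, so minimum AVC is at Q -> 0+.
Min AVC = 60
The firm should shut down if P < 60.

60


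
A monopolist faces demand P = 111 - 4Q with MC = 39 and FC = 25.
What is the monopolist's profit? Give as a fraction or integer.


MR = MC: 111 - 8Q = 39
Q* = 9
P* = 111 - 4*9 = 75
Profit = (P* - MC)*Q* - FC
= (75 - 39)*9 - 25
= 36*9 - 25
= 324 - 25 = 299

299


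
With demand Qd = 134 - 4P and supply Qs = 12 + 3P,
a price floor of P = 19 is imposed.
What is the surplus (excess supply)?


At P = 19:
Qd = 134 - 4*19 = 58
Qs = 12 + 3*19 = 69
Surplus = Qs - Qd = 69 - 58 = 11

11


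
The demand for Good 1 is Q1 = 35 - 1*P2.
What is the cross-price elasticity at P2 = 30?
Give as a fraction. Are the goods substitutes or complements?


dQ1/dP2 = -1
At P2 = 30: Q1 = 35 - 1*30 = 5
Exy = (dQ1/dP2)(P2/Q1) = -1 * 30 / 5 = -6
Since Exy < 0, the goods are complements.

-6 (complements)


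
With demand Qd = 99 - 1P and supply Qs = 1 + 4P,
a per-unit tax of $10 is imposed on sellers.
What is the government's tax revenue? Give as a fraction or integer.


With tax on sellers, new supply: Qs' = 1 + 4(P - 10)
= 4P - 39
New equilibrium quantity:
Q_new = 357/5
Tax revenue = tax * Q_new = 10 * 357/5 = 714

714


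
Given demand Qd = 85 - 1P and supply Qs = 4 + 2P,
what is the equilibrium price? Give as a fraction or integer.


At equilibrium, Qd = Qs.
85 - 1P = 4 + 2P
85 - 4 = 1P + 2P
81 = 3P
P* = 81/3 = 27

27


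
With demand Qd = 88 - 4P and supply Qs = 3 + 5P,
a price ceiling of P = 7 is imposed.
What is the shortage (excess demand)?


At P = 7:
Qd = 88 - 4*7 = 60
Qs = 3 + 5*7 = 38
Shortage = Qd - Qs = 60 - 38 = 22

22


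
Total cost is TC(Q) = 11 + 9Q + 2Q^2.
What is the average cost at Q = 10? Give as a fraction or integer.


TC(10) = 11 + 9*10 + 2*10^2
TC(10) = 11 + 90 + 200 = 301
AC = TC/Q = 301/10 = 301/10

301/10


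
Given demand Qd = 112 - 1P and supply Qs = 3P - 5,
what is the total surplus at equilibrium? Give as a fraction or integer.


Find equilibrium: 112 - 1P = 3P - 5
112 + 5 = 4P
P* = 117/4 = 117/4
Q* = 3*117/4 - 5 = 331/4
Inverse demand: P = 112 - Q/1, so P_max = 112
Inverse supply: P = 5/3 + Q/3, so P_min = 5/3
CS = (1/2) * 331/4 * (112 - 117/4) = 109561/32
PS = (1/2) * 331/4 * (117/4 - 5/3) = 109561/96
TS = CS + PS = 109561/32 + 109561/96 = 109561/24

109561/24


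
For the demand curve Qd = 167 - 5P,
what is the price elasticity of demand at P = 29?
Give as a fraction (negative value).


dQ/dP = -5
At P = 29: Q = 167 - 5*29 = 22
E = (dQ/dP)(P/Q) = (-5)(29/22) = -145/22

-145/22


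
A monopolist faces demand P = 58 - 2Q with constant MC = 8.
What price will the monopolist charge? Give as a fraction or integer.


MR = 58 - 4Q
Set MR = MC: 58 - 4Q = 8
Q* = 25/2
Substitute into demand:
P* = 58 - 2*25/2 = 33

33


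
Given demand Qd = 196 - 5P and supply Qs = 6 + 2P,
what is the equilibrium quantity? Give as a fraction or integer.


First find equilibrium price:
196 - 5P = 6 + 2P
P* = 190/7 = 190/7
Then substitute into demand:
Q* = 196 - 5 * 190/7 = 422/7

422/7


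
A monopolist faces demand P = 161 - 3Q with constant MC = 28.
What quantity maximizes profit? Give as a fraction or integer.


TR = P*Q = (161 - 3Q)Q = 161Q - 3Q^2
MR = dTR/dQ = 161 - 6Q
Set MR = MC:
161 - 6Q = 28
133 = 6Q
Q* = 133/6 = 133/6

133/6


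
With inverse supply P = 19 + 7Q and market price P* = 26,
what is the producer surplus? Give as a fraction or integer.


Minimum supply price (at Q=0): P_min = 19
Quantity supplied at P* = 26:
Q* = (26 - 19)/7 = 1
PS = (1/2) * Q* * (P* - P_min)
PS = (1/2) * 1 * (26 - 19)
PS = (1/2) * 1 * 7 = 7/2

7/2


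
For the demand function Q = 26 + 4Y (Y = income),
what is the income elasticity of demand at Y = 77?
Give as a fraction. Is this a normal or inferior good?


dQ/dY = 4
At Y = 77: Q = 26 + 4*77 = 334
Ey = (dQ/dY)(Y/Q) = 4 * 77 / 334 = 154/167
Since Ey > 0, this is a normal good.

154/167 (normal good)


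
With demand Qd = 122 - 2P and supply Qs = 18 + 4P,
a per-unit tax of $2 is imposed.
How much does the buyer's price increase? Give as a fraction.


With a per-unit tax, the buyer's price increase depends on relative slopes.
Supply slope: d = 4, Demand slope: b = 2
Buyer's price increase = d * tax / (b + d)
= 4 * 2 / (2 + 4)
= 8 / 6 = 4/3

4/3


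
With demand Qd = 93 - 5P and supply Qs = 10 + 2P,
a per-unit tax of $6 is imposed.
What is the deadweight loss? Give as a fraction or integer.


Pre-tax equilibrium quantity: Q* = 236/7
Post-tax equilibrium quantity: Q_tax = 176/7
Reduction in quantity: Q* - Q_tax = 60/7
DWL = (1/2) * tax * (Q* - Q_tax)
DWL = (1/2) * 6 * 60/7 = 180/7

180/7


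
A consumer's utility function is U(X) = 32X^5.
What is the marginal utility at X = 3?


MU = dU/dX = 32*5*X^(5-1)
MU = 160*X^4
At X = 3:
MU = 160 * 3^4
MU = 160 * 81 = 12960

12960


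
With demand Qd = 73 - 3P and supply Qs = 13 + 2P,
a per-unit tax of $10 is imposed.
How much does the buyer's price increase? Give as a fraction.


With a per-unit tax, the buyer's price increase depends on relative slopes.
Supply slope: d = 2, Demand slope: b = 3
Buyer's price increase = d * tax / (b + d)
= 2 * 10 / (3 + 2)
= 20 / 5 = 4

4


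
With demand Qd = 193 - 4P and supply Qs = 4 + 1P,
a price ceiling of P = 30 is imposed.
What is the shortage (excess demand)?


At P = 30:
Qd = 193 - 4*30 = 73
Qs = 4 + 1*30 = 34
Shortage = Qd - Qs = 73 - 34 = 39

39


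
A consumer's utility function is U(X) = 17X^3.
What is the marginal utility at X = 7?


MU = dU/dX = 17*3*X^(3-1)
MU = 51*X^2
At X = 7:
MU = 51 * 7^2
MU = 51 * 49 = 2499

2499


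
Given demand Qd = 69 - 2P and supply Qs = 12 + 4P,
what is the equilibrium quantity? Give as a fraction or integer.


First find equilibrium price:
69 - 2P = 12 + 4P
P* = 57/6 = 19/2
Then substitute into demand:
Q* = 69 - 2 * 19/2 = 50

50


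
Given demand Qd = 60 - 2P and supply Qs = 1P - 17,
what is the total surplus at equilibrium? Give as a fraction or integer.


Find equilibrium: 60 - 2P = 1P - 17
60 + 17 = 3P
P* = 77/3 = 77/3
Q* = 1*77/3 - 17 = 26/3
Inverse demand: P = 30 - Q/2, so P_max = 30
Inverse supply: P = 17 + Q/1, so P_min = 17
CS = (1/2) * 26/3 * (30 - 77/3) = 169/9
PS = (1/2) * 26/3 * (77/3 - 17) = 338/9
TS = CS + PS = 169/9 + 338/9 = 169/3

169/3


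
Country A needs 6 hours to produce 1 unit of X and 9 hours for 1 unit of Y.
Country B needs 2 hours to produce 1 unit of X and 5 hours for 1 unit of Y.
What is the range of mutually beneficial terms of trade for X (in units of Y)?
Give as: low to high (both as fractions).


Opportunity cost of X for Country A = hours_X / hours_Y = 6/9 = 2/3 units of Y
Opportunity cost of X for Country B = hours_X / hours_Y = 2/5 = 2/5 units of Y
Terms of trade must be between the two opportunity costs.
Range: 2/5 to 2/3

2/5 to 2/3


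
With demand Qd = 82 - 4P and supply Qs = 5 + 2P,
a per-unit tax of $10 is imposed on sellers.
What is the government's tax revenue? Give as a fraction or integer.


With tax on sellers, new supply: Qs' = 5 + 2(P - 10)
= 2P - 15
New equilibrium quantity:
Q_new = 52/3
Tax revenue = tax * Q_new = 10 * 52/3 = 520/3

520/3


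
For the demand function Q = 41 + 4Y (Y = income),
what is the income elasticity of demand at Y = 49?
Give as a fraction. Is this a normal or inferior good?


dQ/dY = 4
At Y = 49: Q = 41 + 4*49 = 237
Ey = (dQ/dY)(Y/Q) = 4 * 49 / 237 = 196/237
Since Ey > 0, this is a normal good.

196/237 (normal good)


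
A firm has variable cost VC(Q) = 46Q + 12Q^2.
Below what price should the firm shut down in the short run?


AVC(Q) = VC(Q)/Q = 46 + 12Q
AVC is increasing in Q, so minimum AVC is at Q -> 0+.
Min AVC = 46
The firm should shut down if P < 46.

46


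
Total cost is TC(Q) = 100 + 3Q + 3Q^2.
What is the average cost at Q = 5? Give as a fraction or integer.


TC(5) = 100 + 3*5 + 3*5^2
TC(5) = 100 + 15 + 75 = 190
AC = TC/Q = 190/5 = 38

38


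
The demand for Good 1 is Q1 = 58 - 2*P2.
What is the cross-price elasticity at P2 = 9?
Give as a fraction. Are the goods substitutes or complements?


dQ1/dP2 = -2
At P2 = 9: Q1 = 58 - 2*9 = 40
Exy = (dQ1/dP2)(P2/Q1) = -2 * 9 / 40 = -9/20
Since Exy < 0, the goods are complements.

-9/20 (complements)


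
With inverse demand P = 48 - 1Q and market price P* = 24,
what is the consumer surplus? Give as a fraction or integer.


Maximum willingness to pay (at Q=0): P_max = 48
Quantity demanded at P* = 24:
Q* = (48 - 24)/1 = 24
CS = (1/2) * Q* * (P_max - P*)
CS = (1/2) * 24 * (48 - 24)
CS = (1/2) * 24 * 24 = 288

288


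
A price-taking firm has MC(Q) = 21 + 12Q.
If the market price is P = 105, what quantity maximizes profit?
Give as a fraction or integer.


In perfect competition, profit is maximized where P = MC.
105 = 21 + 12Q
84 = 12Q
Q* = 84/12 = 7

7


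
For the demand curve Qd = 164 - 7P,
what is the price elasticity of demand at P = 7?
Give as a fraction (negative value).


dQ/dP = -7
At P = 7: Q = 164 - 7*7 = 115
E = (dQ/dP)(P/Q) = (-7)(7/115) = -49/115

-49/115


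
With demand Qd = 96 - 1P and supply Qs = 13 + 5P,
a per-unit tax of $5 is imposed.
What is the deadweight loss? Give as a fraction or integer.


Pre-tax equilibrium quantity: Q* = 493/6
Post-tax equilibrium quantity: Q_tax = 78
Reduction in quantity: Q* - Q_tax = 25/6
DWL = (1/2) * tax * (Q* - Q_tax)
DWL = (1/2) * 5 * 25/6 = 125/12

125/12


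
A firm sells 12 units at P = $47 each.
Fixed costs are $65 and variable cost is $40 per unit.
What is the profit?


Total Revenue = P * Q = 47 * 12 = $564
Total Cost = FC + VC*Q = 65 + 40*12 = $545
Profit = TR - TC = 564 - 545 = $19

$19


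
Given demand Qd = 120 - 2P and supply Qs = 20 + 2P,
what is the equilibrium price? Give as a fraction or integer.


At equilibrium, Qd = Qs.
120 - 2P = 20 + 2P
120 - 20 = 2P + 2P
100 = 4P
P* = 100/4 = 25

25


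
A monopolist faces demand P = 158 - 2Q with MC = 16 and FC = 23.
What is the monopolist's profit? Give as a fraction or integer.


MR = MC: 158 - 4Q = 16
Q* = 71/2
P* = 158 - 2*71/2 = 87
Profit = (P* - MC)*Q* - FC
= (87 - 16)*71/2 - 23
= 71*71/2 - 23
= 5041/2 - 23 = 4995/2

4995/2


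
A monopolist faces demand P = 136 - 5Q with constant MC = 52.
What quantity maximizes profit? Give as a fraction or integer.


TR = P*Q = (136 - 5Q)Q = 136Q - 5Q^2
MR = dTR/dQ = 136 - 10Q
Set MR = MC:
136 - 10Q = 52
84 = 10Q
Q* = 84/10 = 42/5

42/5


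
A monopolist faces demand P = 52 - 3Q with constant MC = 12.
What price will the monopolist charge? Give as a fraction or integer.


MR = 52 - 6Q
Set MR = MC: 52 - 6Q = 12
Q* = 20/3
Substitute into demand:
P* = 52 - 3*20/3 = 32

32


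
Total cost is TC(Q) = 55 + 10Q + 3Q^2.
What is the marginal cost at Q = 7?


MC = dTC/dQ = 10 + 2*3*Q
At Q = 7:
MC = 10 + 6*7
MC = 10 + 42 = 52

52


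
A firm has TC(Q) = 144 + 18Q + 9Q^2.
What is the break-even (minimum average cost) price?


AC(Q) = 144/Q + 18 + 9Q
To minimize: dAC/dQ = -144/Q^2 + 9 = 0
Q^2 = 144/9 = 16
Q* = 4
Min AC = 144/4 + 18 + 9*4
Min AC = 36 + 18 + 36 = 90

90


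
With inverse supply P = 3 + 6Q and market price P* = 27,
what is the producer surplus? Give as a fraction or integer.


Minimum supply price (at Q=0): P_min = 3
Quantity supplied at P* = 27:
Q* = (27 - 3)/6 = 4
PS = (1/2) * Q* * (P* - P_min)
PS = (1/2) * 4 * (27 - 3)
PS = (1/2) * 4 * 24 = 48

48


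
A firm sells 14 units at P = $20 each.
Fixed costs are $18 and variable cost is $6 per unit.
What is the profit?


Total Revenue = P * Q = 20 * 14 = $280
Total Cost = FC + VC*Q = 18 + 6*14 = $102
Profit = TR - TC = 280 - 102 = $178

$178


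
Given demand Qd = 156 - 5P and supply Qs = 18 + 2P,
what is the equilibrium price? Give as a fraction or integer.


At equilibrium, Qd = Qs.
156 - 5P = 18 + 2P
156 - 18 = 5P + 2P
138 = 7P
P* = 138/7 = 138/7

138/7


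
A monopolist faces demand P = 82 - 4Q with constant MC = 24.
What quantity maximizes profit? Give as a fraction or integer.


TR = P*Q = (82 - 4Q)Q = 82Q - 4Q^2
MR = dTR/dQ = 82 - 8Q
Set MR = MC:
82 - 8Q = 24
58 = 8Q
Q* = 58/8 = 29/4

29/4


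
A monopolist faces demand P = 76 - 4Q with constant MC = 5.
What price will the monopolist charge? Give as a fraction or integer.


MR = 76 - 8Q
Set MR = MC: 76 - 8Q = 5
Q* = 71/8
Substitute into demand:
P* = 76 - 4*71/8 = 81/2

81/2


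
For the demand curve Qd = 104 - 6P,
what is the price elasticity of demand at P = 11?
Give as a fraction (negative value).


dQ/dP = -6
At P = 11: Q = 104 - 6*11 = 38
E = (dQ/dP)(P/Q) = (-6)(11/38) = -33/19

-33/19


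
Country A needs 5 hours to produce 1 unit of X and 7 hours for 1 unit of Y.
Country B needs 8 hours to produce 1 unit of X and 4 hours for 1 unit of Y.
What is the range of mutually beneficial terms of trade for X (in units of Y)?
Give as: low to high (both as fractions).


Opportunity cost of X for Country A = hours_X / hours_Y = 5/7 = 5/7 units of Y
Opportunity cost of X for Country B = hours_X / hours_Y = 8/4 = 2 units of Y
Terms of trade must be between the two opportunity costs.
Range: 5/7 to 2

5/7 to 2


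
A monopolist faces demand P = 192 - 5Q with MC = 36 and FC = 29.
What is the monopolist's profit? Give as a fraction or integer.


MR = MC: 192 - 10Q = 36
Q* = 78/5
P* = 192 - 5*78/5 = 114
Profit = (P* - MC)*Q* - FC
= (114 - 36)*78/5 - 29
= 78*78/5 - 29
= 6084/5 - 29 = 5939/5

5939/5


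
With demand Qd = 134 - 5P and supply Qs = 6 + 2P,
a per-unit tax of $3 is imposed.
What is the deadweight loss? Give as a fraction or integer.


Pre-tax equilibrium quantity: Q* = 298/7
Post-tax equilibrium quantity: Q_tax = 268/7
Reduction in quantity: Q* - Q_tax = 30/7
DWL = (1/2) * tax * (Q* - Q_tax)
DWL = (1/2) * 3 * 30/7 = 45/7

45/7


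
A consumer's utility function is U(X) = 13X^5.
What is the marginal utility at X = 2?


MU = dU/dX = 13*5*X^(5-1)
MU = 65*X^4
At X = 2:
MU = 65 * 2^4
MU = 65 * 16 = 1040

1040


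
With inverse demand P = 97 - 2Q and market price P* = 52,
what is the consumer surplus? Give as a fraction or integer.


Maximum willingness to pay (at Q=0): P_max = 97
Quantity demanded at P* = 52:
Q* = (97 - 52)/2 = 45/2
CS = (1/2) * Q* * (P_max - P*)
CS = (1/2) * 45/2 * (97 - 52)
CS = (1/2) * 45/2 * 45 = 2025/4

2025/4


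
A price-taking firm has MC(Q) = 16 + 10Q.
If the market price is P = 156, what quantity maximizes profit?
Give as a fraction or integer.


In perfect competition, profit is maximized where P = MC.
156 = 16 + 10Q
140 = 10Q
Q* = 140/10 = 14

14


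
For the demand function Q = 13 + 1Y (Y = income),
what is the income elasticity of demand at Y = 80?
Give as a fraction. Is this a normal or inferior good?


dQ/dY = 1
At Y = 80: Q = 13 + 1*80 = 93
Ey = (dQ/dY)(Y/Q) = 1 * 80 / 93 = 80/93
Since Ey > 0, this is a normal good.

80/93 (normal good)


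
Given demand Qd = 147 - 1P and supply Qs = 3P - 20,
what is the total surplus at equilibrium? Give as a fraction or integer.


Find equilibrium: 147 - 1P = 3P - 20
147 + 20 = 4P
P* = 167/4 = 167/4
Q* = 3*167/4 - 20 = 421/4
Inverse demand: P = 147 - Q/1, so P_max = 147
Inverse supply: P = 20/3 + Q/3, so P_min = 20/3
CS = (1/2) * 421/4 * (147 - 167/4) = 177241/32
PS = (1/2) * 421/4 * (167/4 - 20/3) = 177241/96
TS = CS + PS = 177241/32 + 177241/96 = 177241/24

177241/24


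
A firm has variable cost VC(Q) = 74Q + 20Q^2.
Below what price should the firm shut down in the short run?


AVC(Q) = VC(Q)/Q = 74 + 20Q
AVC is increasing in Q, so minimum AVC is at Q -> 0+.
Min AVC = 74
The firm should shut down if P < 74.

74


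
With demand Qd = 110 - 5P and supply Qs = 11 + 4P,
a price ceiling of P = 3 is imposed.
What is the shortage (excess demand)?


At P = 3:
Qd = 110 - 5*3 = 95
Qs = 11 + 4*3 = 23
Shortage = Qd - Qs = 95 - 23 = 72

72


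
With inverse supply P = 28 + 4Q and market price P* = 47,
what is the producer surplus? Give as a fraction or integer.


Minimum supply price (at Q=0): P_min = 28
Quantity supplied at P* = 47:
Q* = (47 - 28)/4 = 19/4
PS = (1/2) * Q* * (P* - P_min)
PS = (1/2) * 19/4 * (47 - 28)
PS = (1/2) * 19/4 * 19 = 361/8

361/8


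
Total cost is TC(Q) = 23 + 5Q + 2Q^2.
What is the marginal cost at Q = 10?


MC = dTC/dQ = 5 + 2*2*Q
At Q = 10:
MC = 5 + 4*10
MC = 5 + 40 = 45

45


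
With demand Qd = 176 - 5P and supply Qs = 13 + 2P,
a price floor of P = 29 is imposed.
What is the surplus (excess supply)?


At P = 29:
Qd = 176 - 5*29 = 31
Qs = 13 + 2*29 = 71
Surplus = Qs - Qd = 71 - 31 = 40

40


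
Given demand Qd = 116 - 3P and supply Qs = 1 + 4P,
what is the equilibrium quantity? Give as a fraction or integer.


First find equilibrium price:
116 - 3P = 1 + 4P
P* = 115/7 = 115/7
Then substitute into demand:
Q* = 116 - 3 * 115/7 = 467/7

467/7


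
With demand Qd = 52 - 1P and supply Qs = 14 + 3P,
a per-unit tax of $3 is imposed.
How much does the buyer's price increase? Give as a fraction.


With a per-unit tax, the buyer's price increase depends on relative slopes.
Supply slope: d = 3, Demand slope: b = 1
Buyer's price increase = d * tax / (b + d)
= 3 * 3 / (1 + 3)
= 9 / 4 = 9/4

9/4


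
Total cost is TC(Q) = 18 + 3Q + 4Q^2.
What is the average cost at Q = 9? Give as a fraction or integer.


TC(9) = 18 + 3*9 + 4*9^2
TC(9) = 18 + 27 + 324 = 369
AC = TC/Q = 369/9 = 41

41


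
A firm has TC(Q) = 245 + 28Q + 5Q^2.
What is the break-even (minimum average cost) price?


AC(Q) = 245/Q + 28 + 5Q
To minimize: dAC/dQ = -245/Q^2 + 5 = 0
Q^2 = 245/5 = 49
Q* = 7
Min AC = 245/7 + 28 + 5*7
Min AC = 35 + 28 + 35 = 98

98


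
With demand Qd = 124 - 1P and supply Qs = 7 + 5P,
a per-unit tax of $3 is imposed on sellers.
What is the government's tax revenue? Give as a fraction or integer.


With tax on sellers, new supply: Qs' = 7 + 5(P - 3)
= 5P - 8
New equilibrium quantity:
Q_new = 102
Tax revenue = tax * Q_new = 3 * 102 = 306

306


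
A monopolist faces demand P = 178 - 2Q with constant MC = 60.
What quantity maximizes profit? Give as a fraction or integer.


TR = P*Q = (178 - 2Q)Q = 178Q - 2Q^2
MR = dTR/dQ = 178 - 4Q
Set MR = MC:
178 - 4Q = 60
118 = 4Q
Q* = 118/4 = 59/2

59/2


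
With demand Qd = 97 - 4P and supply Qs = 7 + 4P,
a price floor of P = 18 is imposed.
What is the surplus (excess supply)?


At P = 18:
Qd = 97 - 4*18 = 25
Qs = 7 + 4*18 = 79
Surplus = Qs - Qd = 79 - 25 = 54

54


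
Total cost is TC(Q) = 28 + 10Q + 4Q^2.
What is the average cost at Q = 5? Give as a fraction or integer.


TC(5) = 28 + 10*5 + 4*5^2
TC(5) = 28 + 50 + 100 = 178
AC = TC/Q = 178/5 = 178/5

178/5


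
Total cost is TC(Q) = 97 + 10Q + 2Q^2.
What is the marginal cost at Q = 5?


MC = dTC/dQ = 10 + 2*2*Q
At Q = 5:
MC = 10 + 4*5
MC = 10 + 20 = 30

30


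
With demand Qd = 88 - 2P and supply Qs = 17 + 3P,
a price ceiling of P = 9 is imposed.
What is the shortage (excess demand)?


At P = 9:
Qd = 88 - 2*9 = 70
Qs = 17 + 3*9 = 44
Shortage = Qd - Qs = 70 - 44 = 26

26


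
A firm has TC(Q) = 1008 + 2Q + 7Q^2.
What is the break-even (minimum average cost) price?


AC(Q) = 1008/Q + 2 + 7Q
To minimize: dAC/dQ = -1008/Q^2 + 7 = 0
Q^2 = 1008/7 = 144
Q* = 12
Min AC = 1008/12 + 2 + 7*12
Min AC = 84 + 2 + 84 = 170

170


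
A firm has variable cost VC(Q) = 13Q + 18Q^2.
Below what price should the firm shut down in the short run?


AVC(Q) = VC(Q)/Q = 13 + 18Q
AVC is increasing in Q, so minimum AVC is at Q -> 0+.
Min AVC = 13
The firm should shut down if P < 13.

13


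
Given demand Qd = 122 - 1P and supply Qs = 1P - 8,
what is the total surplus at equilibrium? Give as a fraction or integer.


Find equilibrium: 122 - 1P = 1P - 8
122 + 8 = 2P
P* = 130/2 = 65
Q* = 1*65 - 8 = 57
Inverse demand: P = 122 - Q/1, so P_max = 122
Inverse supply: P = 8 + Q/1, so P_min = 8
CS = (1/2) * 57 * (122 - 65) = 3249/2
PS = (1/2) * 57 * (65 - 8) = 3249/2
TS = CS + PS = 3249/2 + 3249/2 = 3249

3249


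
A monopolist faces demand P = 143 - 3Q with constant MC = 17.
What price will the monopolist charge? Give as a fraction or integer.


MR = 143 - 6Q
Set MR = MC: 143 - 6Q = 17
Q* = 21
Substitute into demand:
P* = 143 - 3*21 = 80

80


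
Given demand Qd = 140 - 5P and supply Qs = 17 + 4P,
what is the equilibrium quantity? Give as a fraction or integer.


First find equilibrium price:
140 - 5P = 17 + 4P
P* = 123/9 = 41/3
Then substitute into demand:
Q* = 140 - 5 * 41/3 = 215/3

215/3


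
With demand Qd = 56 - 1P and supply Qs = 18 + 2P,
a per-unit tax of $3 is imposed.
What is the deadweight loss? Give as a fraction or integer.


Pre-tax equilibrium quantity: Q* = 130/3
Post-tax equilibrium quantity: Q_tax = 124/3
Reduction in quantity: Q* - Q_tax = 2
DWL = (1/2) * tax * (Q* - Q_tax)
DWL = (1/2) * 3 * 2 = 3

3


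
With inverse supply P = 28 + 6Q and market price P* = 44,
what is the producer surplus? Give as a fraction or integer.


Minimum supply price (at Q=0): P_min = 28
Quantity supplied at P* = 44:
Q* = (44 - 28)/6 = 8/3
PS = (1/2) * Q* * (P* - P_min)
PS = (1/2) * 8/3 * (44 - 28)
PS = (1/2) * 8/3 * 16 = 64/3

64/3


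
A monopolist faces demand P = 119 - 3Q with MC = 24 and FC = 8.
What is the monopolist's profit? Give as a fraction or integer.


MR = MC: 119 - 6Q = 24
Q* = 95/6
P* = 119 - 3*95/6 = 143/2
Profit = (P* - MC)*Q* - FC
= (143/2 - 24)*95/6 - 8
= 95/2*95/6 - 8
= 9025/12 - 8 = 8929/12

8929/12


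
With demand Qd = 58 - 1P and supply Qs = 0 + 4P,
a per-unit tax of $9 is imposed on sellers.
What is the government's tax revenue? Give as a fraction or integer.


With tax on sellers, new supply: Qs' = 0 + 4(P - 9)
= 4P - 36
New equilibrium quantity:
Q_new = 196/5
Tax revenue = tax * Q_new = 9 * 196/5 = 1764/5

1764/5


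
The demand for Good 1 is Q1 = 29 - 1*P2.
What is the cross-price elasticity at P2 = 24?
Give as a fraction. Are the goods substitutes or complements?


dQ1/dP2 = -1
At P2 = 24: Q1 = 29 - 1*24 = 5
Exy = (dQ1/dP2)(P2/Q1) = -1 * 24 / 5 = -24/5
Since Exy < 0, the goods are complements.

-24/5 (complements)


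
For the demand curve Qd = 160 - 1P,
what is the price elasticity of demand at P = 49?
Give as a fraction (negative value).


dQ/dP = -1
At P = 49: Q = 160 - 1*49 = 111
E = (dQ/dP)(P/Q) = (-1)(49/111) = -49/111

-49/111


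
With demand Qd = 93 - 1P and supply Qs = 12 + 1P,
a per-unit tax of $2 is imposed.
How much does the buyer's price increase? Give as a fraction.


With a per-unit tax, the buyer's price increase depends on relative slopes.
Supply slope: d = 1, Demand slope: b = 1
Buyer's price increase = d * tax / (b + d)
= 1 * 2 / (1 + 1)
= 2 / 2 = 1

1


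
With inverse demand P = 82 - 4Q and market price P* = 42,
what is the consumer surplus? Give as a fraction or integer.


Maximum willingness to pay (at Q=0): P_max = 82
Quantity demanded at P* = 42:
Q* = (82 - 42)/4 = 10
CS = (1/2) * Q* * (P_max - P*)
CS = (1/2) * 10 * (82 - 42)
CS = (1/2) * 10 * 40 = 200

200


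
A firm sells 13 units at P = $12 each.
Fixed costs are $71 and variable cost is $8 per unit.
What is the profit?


Total Revenue = P * Q = 12 * 13 = $156
Total Cost = FC + VC*Q = 71 + 8*13 = $175
Profit = TR - TC = 156 - 175 = $-19

$-19


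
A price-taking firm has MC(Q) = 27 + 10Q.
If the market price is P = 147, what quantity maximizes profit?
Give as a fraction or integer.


In perfect competition, profit is maximized where P = MC.
147 = 27 + 10Q
120 = 10Q
Q* = 120/10 = 12

12


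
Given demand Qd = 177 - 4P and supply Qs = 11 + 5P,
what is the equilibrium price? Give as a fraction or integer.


At equilibrium, Qd = Qs.
177 - 4P = 11 + 5P
177 - 11 = 4P + 5P
166 = 9P
P* = 166/9 = 166/9

166/9


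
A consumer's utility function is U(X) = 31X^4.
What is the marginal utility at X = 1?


MU = dU/dX = 31*4*X^(4-1)
MU = 124*X^3
At X = 1:
MU = 124 * 1^3
MU = 124 * 1 = 124

124


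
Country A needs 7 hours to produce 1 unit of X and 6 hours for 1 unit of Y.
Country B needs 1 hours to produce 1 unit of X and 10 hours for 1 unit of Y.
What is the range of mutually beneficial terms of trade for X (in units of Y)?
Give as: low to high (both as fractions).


Opportunity cost of X for Country A = hours_X / hours_Y = 7/6 = 7/6 units of Y
Opportunity cost of X for Country B = hours_X / hours_Y = 1/10 = 1/10 units of Y
Terms of trade must be between the two opportunity costs.
Range: 1/10 to 7/6

1/10 to 7/6


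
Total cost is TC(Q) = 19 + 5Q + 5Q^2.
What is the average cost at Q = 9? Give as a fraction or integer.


TC(9) = 19 + 5*9 + 5*9^2
TC(9) = 19 + 45 + 405 = 469
AC = TC/Q = 469/9 = 469/9

469/9


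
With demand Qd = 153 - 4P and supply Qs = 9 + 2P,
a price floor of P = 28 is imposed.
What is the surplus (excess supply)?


At P = 28:
Qd = 153 - 4*28 = 41
Qs = 9 + 2*28 = 65
Surplus = Qs - Qd = 65 - 41 = 24

24


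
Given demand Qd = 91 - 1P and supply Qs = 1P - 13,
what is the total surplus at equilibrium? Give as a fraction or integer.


Find equilibrium: 91 - 1P = 1P - 13
91 + 13 = 2P
P* = 104/2 = 52
Q* = 1*52 - 13 = 39
Inverse demand: P = 91 - Q/1, so P_max = 91
Inverse supply: P = 13 + Q/1, so P_min = 13
CS = (1/2) * 39 * (91 - 52) = 1521/2
PS = (1/2) * 39 * (52 - 13) = 1521/2
TS = CS + PS = 1521/2 + 1521/2 = 1521

1521


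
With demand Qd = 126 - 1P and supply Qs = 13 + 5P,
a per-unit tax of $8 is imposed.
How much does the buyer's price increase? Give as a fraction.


With a per-unit tax, the buyer's price increase depends on relative slopes.
Supply slope: d = 5, Demand slope: b = 1
Buyer's price increase = d * tax / (b + d)
= 5 * 8 / (1 + 5)
= 40 / 6 = 20/3

20/3


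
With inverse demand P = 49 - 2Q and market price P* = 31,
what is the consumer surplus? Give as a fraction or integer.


Maximum willingness to pay (at Q=0): P_max = 49
Quantity demanded at P* = 31:
Q* = (49 - 31)/2 = 9
CS = (1/2) * Q* * (P_max - P*)
CS = (1/2) * 9 * (49 - 31)
CS = (1/2) * 9 * 18 = 81

81


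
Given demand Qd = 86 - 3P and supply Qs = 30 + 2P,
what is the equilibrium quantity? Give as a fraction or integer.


First find equilibrium price:
86 - 3P = 30 + 2P
P* = 56/5 = 56/5
Then substitute into demand:
Q* = 86 - 3 * 56/5 = 262/5

262/5


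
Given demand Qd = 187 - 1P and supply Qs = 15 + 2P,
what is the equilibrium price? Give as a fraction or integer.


At equilibrium, Qd = Qs.
187 - 1P = 15 + 2P
187 - 15 = 1P + 2P
172 = 3P
P* = 172/3 = 172/3

172/3


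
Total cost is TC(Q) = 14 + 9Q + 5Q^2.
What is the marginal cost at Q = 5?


MC = dTC/dQ = 9 + 2*5*Q
At Q = 5:
MC = 9 + 10*5
MC = 9 + 50 = 59

59


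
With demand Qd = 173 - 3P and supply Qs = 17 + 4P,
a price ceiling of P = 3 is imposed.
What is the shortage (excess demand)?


At P = 3:
Qd = 173 - 3*3 = 164
Qs = 17 + 4*3 = 29
Shortage = Qd - Qs = 164 - 29 = 135

135


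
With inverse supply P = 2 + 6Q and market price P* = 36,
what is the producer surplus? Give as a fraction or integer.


Minimum supply price (at Q=0): P_min = 2
Quantity supplied at P* = 36:
Q* = (36 - 2)/6 = 17/3
PS = (1/2) * Q* * (P* - P_min)
PS = (1/2) * 17/3 * (36 - 2)
PS = (1/2) * 17/3 * 34 = 289/3

289/3


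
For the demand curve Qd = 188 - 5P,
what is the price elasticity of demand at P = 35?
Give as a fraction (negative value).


dQ/dP = -5
At P = 35: Q = 188 - 5*35 = 13
E = (dQ/dP)(P/Q) = (-5)(35/13) = -175/13

-175/13


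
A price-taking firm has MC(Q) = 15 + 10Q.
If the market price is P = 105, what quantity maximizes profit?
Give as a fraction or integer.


In perfect competition, profit is maximized where P = MC.
105 = 15 + 10Q
90 = 10Q
Q* = 90/10 = 9

9


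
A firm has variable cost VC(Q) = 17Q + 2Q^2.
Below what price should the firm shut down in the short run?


AVC(Q) = VC(Q)/Q = 17 + 2Q
AVC is increasing in Q, so minimum AVC is at Q -> 0+.
Min AVC = 17
The firm should shut down if P < 17.

17


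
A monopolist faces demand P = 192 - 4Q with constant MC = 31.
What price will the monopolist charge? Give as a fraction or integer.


MR = 192 - 8Q
Set MR = MC: 192 - 8Q = 31
Q* = 161/8
Substitute into demand:
P* = 192 - 4*161/8 = 223/2

223/2


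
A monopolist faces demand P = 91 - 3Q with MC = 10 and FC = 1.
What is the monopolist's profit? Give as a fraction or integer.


MR = MC: 91 - 6Q = 10
Q* = 27/2
P* = 91 - 3*27/2 = 101/2
Profit = (P* - MC)*Q* - FC
= (101/2 - 10)*27/2 - 1
= 81/2*27/2 - 1
= 2187/4 - 1 = 2183/4

2183/4


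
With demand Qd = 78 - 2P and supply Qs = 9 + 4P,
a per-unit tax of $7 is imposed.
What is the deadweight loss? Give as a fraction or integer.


Pre-tax equilibrium quantity: Q* = 55
Post-tax equilibrium quantity: Q_tax = 137/3
Reduction in quantity: Q* - Q_tax = 28/3
DWL = (1/2) * tax * (Q* - Q_tax)
DWL = (1/2) * 7 * 28/3 = 98/3

98/3


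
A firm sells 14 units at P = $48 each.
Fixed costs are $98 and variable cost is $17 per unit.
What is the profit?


Total Revenue = P * Q = 48 * 14 = $672
Total Cost = FC + VC*Q = 98 + 17*14 = $336
Profit = TR - TC = 672 - 336 = $336

$336


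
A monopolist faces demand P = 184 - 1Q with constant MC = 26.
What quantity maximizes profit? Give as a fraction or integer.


TR = P*Q = (184 - 1Q)Q = 184Q - 1Q^2
MR = dTR/dQ = 184 - 2Q
Set MR = MC:
184 - 2Q = 26
158 = 2Q
Q* = 158/2 = 79

79


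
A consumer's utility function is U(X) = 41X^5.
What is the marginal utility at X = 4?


MU = dU/dX = 41*5*X^(5-1)
MU = 205*X^4
At X = 4:
MU = 205 * 4^4
MU = 205 * 256 = 52480

52480


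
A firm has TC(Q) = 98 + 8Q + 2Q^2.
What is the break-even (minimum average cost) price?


AC(Q) = 98/Q + 8 + 2Q
To minimize: dAC/dQ = -98/Q^2 + 2 = 0
Q^2 = 98/2 = 49
Q* = 7
Min AC = 98/7 + 8 + 2*7
Min AC = 14 + 8 + 14 = 36

36


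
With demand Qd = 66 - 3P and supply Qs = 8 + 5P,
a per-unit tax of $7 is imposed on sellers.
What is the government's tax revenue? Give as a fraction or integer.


With tax on sellers, new supply: Qs' = 8 + 5(P - 7)
= 5P - 27
New equilibrium quantity:
Q_new = 249/8
Tax revenue = tax * Q_new = 7 * 249/8 = 1743/8

1743/8


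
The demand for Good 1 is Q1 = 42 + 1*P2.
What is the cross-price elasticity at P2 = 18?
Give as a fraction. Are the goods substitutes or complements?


dQ1/dP2 = 1
At P2 = 18: Q1 = 42 + 1*18 = 60
Exy = (dQ1/dP2)(P2/Q1) = 1 * 18 / 60 = 3/10
Since Exy > 0, the goods are substitutes.

3/10 (substitutes)


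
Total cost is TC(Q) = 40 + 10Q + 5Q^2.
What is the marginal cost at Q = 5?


MC = dTC/dQ = 10 + 2*5*Q
At Q = 5:
MC = 10 + 10*5
MC = 10 + 50 = 60

60
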